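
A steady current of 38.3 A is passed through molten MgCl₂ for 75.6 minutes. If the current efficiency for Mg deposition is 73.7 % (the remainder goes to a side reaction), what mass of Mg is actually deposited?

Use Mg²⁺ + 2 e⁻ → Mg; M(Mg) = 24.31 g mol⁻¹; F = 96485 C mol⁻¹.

16.1 g

Q = I·t = 38.30 × 4536.0 = 173700 C.
n(e⁻) = 173700/96485 = 1.801 mol; theoretically n(Mg) = 1.801/2 = 0.9003 mol, m_theo = 21.89 g.
At 73.7 % efficiency, m_actual = 0.737 × 21.89 = 16.1 g.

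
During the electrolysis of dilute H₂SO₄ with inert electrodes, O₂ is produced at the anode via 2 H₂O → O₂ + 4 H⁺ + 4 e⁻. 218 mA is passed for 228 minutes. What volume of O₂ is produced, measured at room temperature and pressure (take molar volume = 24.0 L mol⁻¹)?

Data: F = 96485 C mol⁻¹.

0.185 L

Q = I·t = 0.2180 A × 13680 s = 2982 C.
n(e⁻) = Q/F = 2982 / 96485 = 0.03091 mol.
4 electrons are transferred per O₂ molecule, so n(O₂) = 0.03091 / 4 = 0.007727 mol.
V = n × V_m = 0.007727 × 24.0 = 0.185 L.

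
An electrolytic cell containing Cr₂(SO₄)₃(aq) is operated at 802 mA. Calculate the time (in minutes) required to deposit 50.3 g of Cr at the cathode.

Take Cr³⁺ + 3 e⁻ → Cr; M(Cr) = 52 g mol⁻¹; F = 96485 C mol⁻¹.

5820 min

n(Cr) = m/M = 50.3 / 52 = 0.9673 mol.
Each Cr atom requires 3 electrons, so n(e⁻) = 3 × 0.9673 = 2.902 mol.
Q = n(e⁻)·F = 2.902 × 96485 = 280000 C.
t = Q/I = 280000 / 0.8020 A = 349100 s = 5820 min.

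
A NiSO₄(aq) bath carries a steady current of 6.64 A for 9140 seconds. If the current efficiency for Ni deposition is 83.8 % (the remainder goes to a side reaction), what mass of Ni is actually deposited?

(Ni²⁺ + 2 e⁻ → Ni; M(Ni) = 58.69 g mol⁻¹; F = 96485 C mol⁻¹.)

Q = I·t = 6.640 × 9140.0 = 60690 C.
n(e⁻) = 60690/96485 = 0.6290 mol; theoretically n(Ni) = 0.6290/2 = 0.3145 mol, m_theo = 18.46 g.
At 83.8 % efficiency, m_actual = 0.838 × 18.46 = 15.5 g.

15.5 g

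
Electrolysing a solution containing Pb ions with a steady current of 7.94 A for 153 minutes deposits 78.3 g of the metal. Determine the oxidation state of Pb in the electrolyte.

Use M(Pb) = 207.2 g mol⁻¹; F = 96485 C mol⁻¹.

Q = I·t = 7.940 A × 9180.0 s = 72890 C, so n(e⁻) = 72890/96485 = 0.7554 mol.
n(Pb) deposited = 78.3 / 207.2 = 0.3779 mol.
Electrons per atom = n(e⁻)/n(Pb) = 0.7554 / 0.3779 = 2.00 ≈ 2, so the ion is Pb²⁺.

+2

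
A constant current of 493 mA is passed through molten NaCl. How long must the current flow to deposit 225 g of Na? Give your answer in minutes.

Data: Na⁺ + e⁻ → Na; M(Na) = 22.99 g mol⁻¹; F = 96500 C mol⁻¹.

31900 min

n(Na) = m/M = 225 / 22.99 = 9.787 mol.
Each Na atom requires 1 electron, so n(e⁻) = 1 × 9.787 = 9.787 mol.
Q = n(e⁻)·F = 9.787 × 96500 = 944400 C.
t = Q/I = 944400 / 0.4930 A = 1916000 s = 31900 min.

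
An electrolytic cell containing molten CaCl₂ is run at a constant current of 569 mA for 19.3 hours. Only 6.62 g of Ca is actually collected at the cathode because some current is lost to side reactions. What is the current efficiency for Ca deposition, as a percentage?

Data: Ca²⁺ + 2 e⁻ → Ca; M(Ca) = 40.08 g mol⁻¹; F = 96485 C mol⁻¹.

80.6 %

Q = I·t = 0.5690 × 69480 = 39530 C; n(e⁻) = 39530/96485 = 0.4097 mol.
Theoretical n(Ca) = n(e⁻)/2 = 0.2049 mol, i.e. m_theo = 0.2049 × 40.08 = 8.211 g.
Efficiency = m_actual / m_theo = 6.62 / 8.211 = 80.6 %.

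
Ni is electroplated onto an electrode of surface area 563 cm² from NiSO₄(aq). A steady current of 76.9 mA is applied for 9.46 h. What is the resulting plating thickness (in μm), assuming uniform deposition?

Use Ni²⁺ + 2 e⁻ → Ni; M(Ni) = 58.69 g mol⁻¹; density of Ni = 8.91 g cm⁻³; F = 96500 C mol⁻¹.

1.59 μm

Q = I·t = 0.07690 × 34056 = 2619 C; n(e⁻) = 0.02714 mol.
n(Ni) = n(e⁻)/2 = 0.01357 mol, so m = 0.01357 × 58.69 = 0.7964 g.
Volume = m/ρ = 0.7964 / 8.91 = 0.08938 cm³.
Thickness = V/A = 0.08938 / 563 = 1.59 × 10⁻⁴ cm = 1.59 μm.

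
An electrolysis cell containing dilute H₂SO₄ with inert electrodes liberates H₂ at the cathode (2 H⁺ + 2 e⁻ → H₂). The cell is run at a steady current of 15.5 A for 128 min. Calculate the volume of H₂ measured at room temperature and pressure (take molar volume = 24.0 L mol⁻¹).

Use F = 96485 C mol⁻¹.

14.8 L

Q = I·t = 15.50 A × 7680.0 s = 119000 C.
n(e⁻) = Q/F = 119000 / 96485 = 1.234 mol.
2 electrons are transferred per H₂ molecule, so n(H₂) = 1.234 / 2 = 0.6169 mol.
V = n × V_m = 0.6169 × 24.0 = 14.8 L.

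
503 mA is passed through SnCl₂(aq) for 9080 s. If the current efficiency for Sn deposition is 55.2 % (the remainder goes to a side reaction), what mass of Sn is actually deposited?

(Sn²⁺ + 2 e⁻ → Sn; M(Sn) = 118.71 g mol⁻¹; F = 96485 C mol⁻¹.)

1.55 g

Q = I·t = 0.5030 × 9080.0 = 4567 C.
n(e⁻) = 4567/96485 = 0.04734 mol; theoretically n(Sn) = 0.04734/2 = 0.02367 mol, m_theo = 2.810 g.
At 55.2 % efficiency, m_actual = 0.552 × 2.810 = 1.55 g.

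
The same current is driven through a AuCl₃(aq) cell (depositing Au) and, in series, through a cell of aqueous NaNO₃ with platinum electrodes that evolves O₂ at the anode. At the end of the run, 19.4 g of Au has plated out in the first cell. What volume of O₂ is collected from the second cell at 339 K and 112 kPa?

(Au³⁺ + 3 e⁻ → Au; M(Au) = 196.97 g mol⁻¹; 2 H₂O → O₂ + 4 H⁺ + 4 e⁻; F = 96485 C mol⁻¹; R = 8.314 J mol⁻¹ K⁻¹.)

1.86 L

n(Au) = 19.4 / 196.97 = 0.09849 mol, so n(e⁻) = 3 × 0.09849 = 0.2955 mol.
The cells are in series, so the same 0.2955 mol of electrons passes through the second cell.
2 H₂O → O₂ + 4 H⁺ + 4 e⁻ — 4 mol e⁻ per mol O₂, so n(O₂) = 0.2955/4 = 0.07387 mol.
V = nRT/P = (0.07387 × 8.314 × 339) / (112 × 10³) = 0.00186 m³ = 1.86 L.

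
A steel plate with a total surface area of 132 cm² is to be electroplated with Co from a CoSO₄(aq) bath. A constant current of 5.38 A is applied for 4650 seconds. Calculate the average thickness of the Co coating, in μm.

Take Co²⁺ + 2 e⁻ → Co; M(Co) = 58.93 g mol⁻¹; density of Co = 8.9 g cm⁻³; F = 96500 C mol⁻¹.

65.0 μm

Q = I·t = 5.380 × 4650.0 = 25020 C; n(e⁻) = 0.2592 mol.
n(Co) = n(e⁻)/2 = 0.1296 mol, so m = 0.1296 × 58.93 = 7.639 g.
Volume = m/ρ = 7.639 / 8.9 = 0.8583 cm³.
Thickness = V/A = 0.8583 / 132 = 0.00650 cm = 65.0 μm.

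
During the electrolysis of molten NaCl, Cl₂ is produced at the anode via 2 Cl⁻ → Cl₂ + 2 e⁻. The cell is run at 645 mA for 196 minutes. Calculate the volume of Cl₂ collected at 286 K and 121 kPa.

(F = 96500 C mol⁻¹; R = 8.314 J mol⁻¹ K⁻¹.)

Q = I·t = 0.6450 A × 11760 s = 7585 C.
n(e⁻) = Q/F = 7585 / 96500 = 0.07860 mol.
2 electrons are transferred per Cl₂ molecule, so n(Cl₂) = 0.07860 / 2 = 0.03930 mol.
V = nRT/P = (0.03930 × 8.314 × 286) / (121 × 10³ Pa) = 7.72 × 10⁻⁴ m³ = 0.772 L.

0.772 L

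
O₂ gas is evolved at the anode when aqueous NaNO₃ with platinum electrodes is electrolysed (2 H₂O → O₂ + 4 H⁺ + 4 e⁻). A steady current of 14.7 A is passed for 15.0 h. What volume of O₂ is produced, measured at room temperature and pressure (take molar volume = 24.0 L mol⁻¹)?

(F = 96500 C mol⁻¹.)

49.4 L

Q = I·t = 14.70 A × 54000 s = 793800 C.
n(e⁻) = Q/F = 793800 / 96500 = 8.226 mol.
4 electrons are transferred per O₂ molecule, so n(O₂) = 8.226 / 4 = 2.056 mol.
V = n × V_m = 2.056 × 24.0 = 49.4 L.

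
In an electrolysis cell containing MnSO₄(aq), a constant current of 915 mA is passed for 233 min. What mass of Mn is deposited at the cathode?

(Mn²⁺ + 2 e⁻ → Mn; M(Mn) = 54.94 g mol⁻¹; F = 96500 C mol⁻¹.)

Q = I·t = 0.9150 A × 13980 s = 12790 C.
n(e⁻) = Q/F = 12790 / 96500 = 0.1326 mol.
Mn²⁺ + 2 e⁻ → Mn, so n(Mn) = n(e⁻)/2 = 0.06628 mol.
m = n·M = 0.06628 × 54.94 = 3.64 g.

3.64 g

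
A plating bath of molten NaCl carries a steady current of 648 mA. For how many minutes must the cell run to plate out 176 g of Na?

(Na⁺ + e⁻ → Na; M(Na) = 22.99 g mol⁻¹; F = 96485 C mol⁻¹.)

n(Na) = m/M = 176 / 22.99 = 7.656 mol.
Each Na atom requires 1 electron, so n(e⁻) = 1 × 7.656 = 7.656 mol.
Q = n(e⁻)·F = 7.656 × 96485 = 738600 C.
t = Q/I = 738600 / 0.6480 A = 1140000 s = 19000 min.

19000 min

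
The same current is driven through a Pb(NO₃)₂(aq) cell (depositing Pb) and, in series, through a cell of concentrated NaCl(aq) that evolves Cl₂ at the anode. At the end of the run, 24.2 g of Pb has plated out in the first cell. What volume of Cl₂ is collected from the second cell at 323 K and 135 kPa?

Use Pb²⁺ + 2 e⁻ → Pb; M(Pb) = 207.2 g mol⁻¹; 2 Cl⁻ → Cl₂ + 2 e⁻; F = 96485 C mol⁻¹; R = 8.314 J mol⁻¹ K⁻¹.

2.32 L

n(Pb) = 24.2 / 207.2 = 0.1168 mol, so n(e⁻) = 2 × 0.1168 = 0.2336 mol.
The cells are in series, so the same 0.2336 mol of electrons passes through the second cell.
2 Cl⁻ → Cl₂ + 2 e⁻ — 2 mol e⁻ per mol Cl₂, so n(Cl₂) = 0.2336/2 = 0.1168 mol.
V = nRT/P = (0.1168 × 8.314 × 323) / (135 × 10³) = 0.00232 m³ = 2.32 L.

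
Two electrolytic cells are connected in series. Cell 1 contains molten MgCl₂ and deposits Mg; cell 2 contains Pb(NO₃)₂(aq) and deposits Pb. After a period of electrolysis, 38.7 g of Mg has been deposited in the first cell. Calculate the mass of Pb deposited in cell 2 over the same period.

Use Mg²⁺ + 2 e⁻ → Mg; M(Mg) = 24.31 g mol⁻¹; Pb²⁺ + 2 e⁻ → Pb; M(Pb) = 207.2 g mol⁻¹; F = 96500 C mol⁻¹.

330 g

n(Mg) = 38.7 / 24.31 = 1.592 mol.
Since Mg²⁺ + 2 e⁻ → Mg, n(e⁻) passed = 2 × 1.592 = 3.184 mol.
Cells in series carry the same charge, so the same 3.184 mol of electrons passes through cell 2.
Pb²⁺ + 2 e⁻ → Pb, so n(Pb) = 3.184 / 2 = 1.592 mol.
m(Pb) = 1.592 × 207.2 = 330 g.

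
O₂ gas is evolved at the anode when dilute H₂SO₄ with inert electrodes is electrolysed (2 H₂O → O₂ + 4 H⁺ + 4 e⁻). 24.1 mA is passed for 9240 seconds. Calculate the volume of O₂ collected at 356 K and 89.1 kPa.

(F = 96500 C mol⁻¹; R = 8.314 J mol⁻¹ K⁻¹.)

0.0192 L

Q = I·t = 0.02410 A × 9240.0 s = 222.7 C.
n(e⁻) = Q/F = 222.7 / 96500 = 0.002308 mol.
4 electrons are transferred per O₂ molecule, so n(O₂) = 0.002308 / 4 = 0.0005769 mol.
V = nRT/P = (0.0005769 × 8.314 × 356) / (89.1 × 10³ Pa) = 1.92 × 10⁻⁵ m³ = 0.0192 L.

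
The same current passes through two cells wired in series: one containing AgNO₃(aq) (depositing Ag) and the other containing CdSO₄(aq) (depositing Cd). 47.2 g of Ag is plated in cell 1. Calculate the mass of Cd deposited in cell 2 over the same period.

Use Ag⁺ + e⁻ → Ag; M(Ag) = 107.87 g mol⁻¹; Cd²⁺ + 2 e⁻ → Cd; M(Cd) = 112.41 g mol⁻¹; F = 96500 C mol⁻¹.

24.6 g

n(Ag) = 47.2 / 107.87 = 0.4376 mol.
Since Ag⁺ + e⁻ → Ag, n(e⁻) passed = 1 × 0.4376 = 0.4376 mol.
Cells in series carry the same charge, so the same 0.4376 mol of electrons passes through cell 2.
Cd²⁺ + 2 e⁻ → Cd, so n(Cd) = 0.4376 / 2 = 0.2188 mol.
m(Cd) = 0.2188 × 112.41 = 24.6 g.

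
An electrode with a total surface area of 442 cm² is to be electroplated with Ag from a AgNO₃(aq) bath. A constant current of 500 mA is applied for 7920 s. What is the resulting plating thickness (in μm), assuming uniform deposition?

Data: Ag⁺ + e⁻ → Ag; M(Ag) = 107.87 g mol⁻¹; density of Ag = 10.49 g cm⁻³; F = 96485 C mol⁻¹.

Q = I·t = 0.5000 × 7920.0 = 3960 C; n(e⁻) = 0.04104 mol.
n(Ag) = n(e⁻)/1 = 0.04104 mol, so m = 0.04104 × 107.87 = 4.427 g.
Volume = m/ρ = 4.427 / 10.49 = 0.4220 cm³.
Thickness = V/A = 0.4220 / 442 = 9.55 × 10⁻⁴ cm = 9.55 μm.

9.55 μm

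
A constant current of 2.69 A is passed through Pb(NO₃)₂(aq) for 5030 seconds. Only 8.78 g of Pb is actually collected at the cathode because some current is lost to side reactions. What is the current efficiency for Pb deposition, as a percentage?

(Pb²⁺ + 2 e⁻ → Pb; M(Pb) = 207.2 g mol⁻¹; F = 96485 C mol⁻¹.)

Q = I·t = 2.690 × 5030.0 = 13530 C; n(e⁻) = 13530/96485 = 0.1402 mol.
Theoretical n(Pb) = n(e⁻)/2 = 0.07012 mol, i.e. m_theo = 0.07012 × 207.2 = 14.53 g.
Efficiency = m_actual / m_theo = 8.78 / 14.53 = 60.4 %.

60.4 %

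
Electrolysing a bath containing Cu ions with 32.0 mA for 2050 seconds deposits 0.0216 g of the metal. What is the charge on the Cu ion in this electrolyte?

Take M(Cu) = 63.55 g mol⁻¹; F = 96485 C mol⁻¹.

Q = I·t = 0.03200 A × 2050.0 s = 65.60 C, so n(e⁻) = 65.60/96485 = 0.0006799 mol.
n(Cu) deposited = 0.0216 / 63.55 = 0.0003399 mol.
Electrons per atom = n(e⁻)/n(Cu) = 0.0006799 / 0.0003399 = 2.00 ≈ 2, so the ion is Cu²⁺.

+2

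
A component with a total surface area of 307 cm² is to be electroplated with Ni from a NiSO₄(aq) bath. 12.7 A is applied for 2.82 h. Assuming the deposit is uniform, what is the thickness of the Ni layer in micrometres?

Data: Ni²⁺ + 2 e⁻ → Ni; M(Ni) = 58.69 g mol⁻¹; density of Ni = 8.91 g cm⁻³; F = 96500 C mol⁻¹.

Q = I·t = 12.70 × 10152 = 128900 C; n(e⁻) = 1.336 mol.
n(Ni) = n(e⁻)/2 = 0.6680 mol, so m = 0.6680 × 58.69 = 39.21 g.
Volume = m/ρ = 39.21 / 8.91 = 4.400 cm³.
Thickness = V/A = 4.400 / 307 = 0.0143 cm = 143 μm.

143 μm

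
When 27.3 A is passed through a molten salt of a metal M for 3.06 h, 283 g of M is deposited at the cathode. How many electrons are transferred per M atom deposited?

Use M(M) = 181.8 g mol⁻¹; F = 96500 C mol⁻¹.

2

Q = I·t = 27.30 A × 11016 s = 300700 C, so n(e⁻) = 300700/96500 = 3.116 mol.
n(M) deposited = 283 / 181.8 = 1.557 mol.
Electrons per atom = n(e⁻)/n(M) = 3.116 / 1.557 = 2.00 ≈ 2, so the ion is M²⁺.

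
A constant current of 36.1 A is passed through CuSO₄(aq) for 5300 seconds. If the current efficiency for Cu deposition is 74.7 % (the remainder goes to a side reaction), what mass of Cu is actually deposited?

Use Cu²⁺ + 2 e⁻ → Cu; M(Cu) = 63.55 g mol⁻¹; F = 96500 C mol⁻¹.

Q = I·t = 36.10 × 5300.0 = 191300 C.
n(e⁻) = 191300/96500 = 1.983 mol; theoretically n(Cu) = 1.983/2 = 0.9913 mol, m_theo = 63.00 g.
At 74.7 % efficiency, m_actual = 0.747 × 63.00 = 47.1 g.

47.1 g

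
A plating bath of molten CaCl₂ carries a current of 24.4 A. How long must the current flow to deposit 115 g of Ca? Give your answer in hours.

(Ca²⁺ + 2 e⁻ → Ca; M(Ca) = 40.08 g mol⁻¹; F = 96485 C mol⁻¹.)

n(Ca) = m/M = 115 / 40.08 = 2.869 mol.
Each Ca atom requires 2 electrons, so n(e⁻) = 2 × 2.869 = 5.739 mol.
Q = n(e⁻)·F = 5.739 × 96485 = 553700 C.
t = Q/I = 553700 / 24.40 A = 22690 s = 6.30 h.

6.30 h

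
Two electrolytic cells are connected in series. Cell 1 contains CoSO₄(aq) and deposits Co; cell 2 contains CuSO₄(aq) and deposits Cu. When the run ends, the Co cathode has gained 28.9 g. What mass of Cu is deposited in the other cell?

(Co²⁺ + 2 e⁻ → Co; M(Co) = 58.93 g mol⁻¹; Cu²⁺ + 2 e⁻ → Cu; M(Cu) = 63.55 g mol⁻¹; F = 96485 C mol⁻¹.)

31.2 g

n(Co) = 28.9 / 58.93 = 0.4904 mol.
Since Co²⁺ + 2 e⁻ → Co, n(e⁻) passed = 2 × 0.4904 = 0.9808 mol.
Cells in series carry the same charge, so the same 0.9808 mol of electrons passes through cell 2.
Cu²⁺ + 2 e⁻ → Cu, so n(Cu) = 0.9808 / 2 = 0.4904 mol.
m(Cu) = 0.4904 × 63.55 = 31.2 g.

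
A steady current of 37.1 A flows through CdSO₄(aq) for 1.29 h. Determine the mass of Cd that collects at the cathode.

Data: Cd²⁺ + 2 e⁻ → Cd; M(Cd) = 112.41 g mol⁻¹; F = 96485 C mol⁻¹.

Q = I·t = 37.10 A × 4644.0 s = 172300 C.
n(e⁻) = Q/F = 172300 / 96485 = 1.786 mol.
Cd²⁺ + 2 e⁻ → Cd, so n(Cd) = n(e⁻)/2 = 0.8928 mol.
m = n·M = 0.8928 × 112.41 = 100 g.

100 g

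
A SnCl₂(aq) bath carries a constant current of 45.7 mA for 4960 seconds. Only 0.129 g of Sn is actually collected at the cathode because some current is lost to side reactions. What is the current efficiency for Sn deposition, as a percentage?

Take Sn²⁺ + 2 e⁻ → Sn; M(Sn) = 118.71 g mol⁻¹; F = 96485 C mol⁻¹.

Q = I·t = 0.04570 × 4960.0 = 226.7 C; n(e⁻) = 226.7/96485 = 0.002349 mol.
Theoretical n(Sn) = n(e⁻)/2 = 0.001175 mol, i.e. m_theo = 0.001175 × 118.71 = 0.1394 g.
Efficiency = m_actual / m_theo = 0.129 / 0.1394 = 92.5 %.

92.5 %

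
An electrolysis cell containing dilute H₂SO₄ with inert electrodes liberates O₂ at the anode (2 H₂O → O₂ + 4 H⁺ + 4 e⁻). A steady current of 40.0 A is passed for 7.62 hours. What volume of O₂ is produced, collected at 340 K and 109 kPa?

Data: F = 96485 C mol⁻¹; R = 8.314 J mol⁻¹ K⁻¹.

73.7 L

Q = I·t = 40.00 A × 27432 s = 1097000 C.
n(e⁻) = Q/F = 1097000 / 96485 = 11.37 mol.
4 electrons are transferred per O₂ molecule, so n(O₂) = 11.37 / 4 = 2.843 mol.
V = nRT/P = (2.843 × 8.314 × 340) / (109 × 10³ Pa) = 0.0737 m³ = 73.7 L.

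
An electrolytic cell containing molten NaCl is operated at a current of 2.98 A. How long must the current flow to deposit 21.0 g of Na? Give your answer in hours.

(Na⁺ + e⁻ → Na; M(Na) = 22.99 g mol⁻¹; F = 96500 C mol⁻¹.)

n(Na) = m/M = 21.0 / 22.99 = 0.9134 mol.
Each Na atom requires 1 electron, so n(e⁻) = 1 × 0.9134 = 0.9134 mol.
Q = n(e⁻)·F = 0.9134 × 96500 = 88150 C.
t = Q/I = 88150 / 2.980 A = 29580 s = 8.22 h.

8.22 h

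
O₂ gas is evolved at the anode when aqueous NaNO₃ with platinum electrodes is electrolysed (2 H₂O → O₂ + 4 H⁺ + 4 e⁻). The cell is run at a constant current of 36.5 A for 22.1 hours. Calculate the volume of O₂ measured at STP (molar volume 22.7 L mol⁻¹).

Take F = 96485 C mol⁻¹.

171 L

Q = I·t = 36.50 A × 79560 s = 2904000 C.
n(e⁻) = Q/F = 2904000 / 96485 = 30.10 mol.
4 electrons are transferred per O₂ molecule, so n(O₂) = 30.10 / 4 = 7.524 mol.
V = n × V_m = 7.524 × 22.7 = 171 L.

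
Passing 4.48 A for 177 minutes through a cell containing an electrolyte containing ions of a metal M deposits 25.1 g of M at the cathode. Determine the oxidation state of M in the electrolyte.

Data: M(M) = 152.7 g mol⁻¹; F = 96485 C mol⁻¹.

+3

Q = I·t = 4.480 A × 10620 s = 47580 C, so n(e⁻) = 47580/96485 = 0.4931 mol.
n(M) deposited = 25.1 / 152.7 = 0.1644 mol.
Electrons per atom = n(e⁻)/n(M) = 0.4931 / 0.1644 = 3.00 ≈ 3, so the ion is M³⁺.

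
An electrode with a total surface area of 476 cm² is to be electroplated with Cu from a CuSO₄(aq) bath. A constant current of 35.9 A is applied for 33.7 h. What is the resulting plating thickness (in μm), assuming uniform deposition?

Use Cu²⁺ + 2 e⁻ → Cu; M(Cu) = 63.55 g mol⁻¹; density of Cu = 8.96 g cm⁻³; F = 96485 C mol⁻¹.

3360 μm

Q = I·t = 35.90 × 121320 = 4355000 C; n(e⁻) = 45.14 mol.
n(Cu) = n(e⁻)/2 = 22.57 mol, so m = 22.57 × 63.55 = 1434 g.
Volume = m/ρ = 1434 / 8.96 = 160.1 cm³.
Thickness = V/A = 160.1 / 476 = 0.336 cm = 3360 μm.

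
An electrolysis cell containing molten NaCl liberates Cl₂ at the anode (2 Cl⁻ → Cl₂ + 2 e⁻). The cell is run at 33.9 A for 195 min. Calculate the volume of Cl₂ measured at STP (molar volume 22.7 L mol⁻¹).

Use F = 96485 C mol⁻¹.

Q = I·t = 33.90 A × 11700 s = 396600 C.
n(e⁻) = Q/F = 396600 / 96485 = 4.111 mol.
2 electrons are transferred per Cl₂ molecule, so n(Cl₂) = 4.111 / 2 = 2.055 mol.
V = n × V_m = 2.055 × 22.7 = 46.7 L.

46.7 L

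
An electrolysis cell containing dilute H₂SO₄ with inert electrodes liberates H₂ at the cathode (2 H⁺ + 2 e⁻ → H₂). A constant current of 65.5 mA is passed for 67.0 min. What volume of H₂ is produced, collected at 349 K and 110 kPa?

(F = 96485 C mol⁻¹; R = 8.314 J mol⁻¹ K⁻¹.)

Q = I·t = 0.06550 A × 4020.0 s = 263.3 C.
n(e⁻) = Q/F = 263.3 / 96485 = 0.002729 mol.
2 electrons are transferred per H₂ molecule, so n(H₂) = 0.002729 / 2 = 0.001365 mol.
V = nRT/P = (0.001365 × 8.314 × 349) / (110 × 10³ Pa) = 3.60 × 10⁻⁵ m³ = 0.0360 L.

0.0360 L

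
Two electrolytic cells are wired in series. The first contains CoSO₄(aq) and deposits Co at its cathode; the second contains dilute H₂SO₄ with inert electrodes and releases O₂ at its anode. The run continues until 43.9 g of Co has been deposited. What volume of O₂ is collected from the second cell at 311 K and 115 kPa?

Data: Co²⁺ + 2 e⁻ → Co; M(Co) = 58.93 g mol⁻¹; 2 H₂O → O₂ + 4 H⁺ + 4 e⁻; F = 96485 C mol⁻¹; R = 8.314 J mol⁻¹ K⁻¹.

8.37 L

n(Co) = 43.9 / 58.93 = 0.7450 mol, so n(e⁻) = 2 × 0.7450 = 1.490 mol.
The cells are in series, so the same 1.490 mol of electrons passes through the second cell.
2 H₂O → O₂ + 4 H⁺ + 4 e⁻ — 4 mol e⁻ per mol O₂, so n(O₂) = 1.490/4 = 0.3725 mol.
V = nRT/P = (0.3725 × 8.314 × 311) / (115 × 10³) = 0.00837 m³ = 8.37 L.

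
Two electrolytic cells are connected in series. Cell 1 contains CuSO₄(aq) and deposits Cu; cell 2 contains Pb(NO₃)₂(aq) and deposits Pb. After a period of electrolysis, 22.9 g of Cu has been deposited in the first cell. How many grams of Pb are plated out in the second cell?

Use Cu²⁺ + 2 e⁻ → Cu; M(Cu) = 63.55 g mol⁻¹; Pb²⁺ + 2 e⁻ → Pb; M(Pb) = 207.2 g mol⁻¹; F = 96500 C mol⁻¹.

74.7 g

n(Cu) = 22.9 / 63.55 = 0.3603 mol.
Since Cu²⁺ + 2 e⁻ → Cu, n(e⁻) passed = 2 × 0.3603 = 0.7207 mol.
Cells in series carry the same charge, so the same 0.7207 mol of electrons passes through cell 2.
Pb²⁺ + 2 e⁻ → Pb, so n(Pb) = 0.7207 / 2 = 0.3603 mol.
m(Pb) = 0.3603 × 207.2 = 74.7 g.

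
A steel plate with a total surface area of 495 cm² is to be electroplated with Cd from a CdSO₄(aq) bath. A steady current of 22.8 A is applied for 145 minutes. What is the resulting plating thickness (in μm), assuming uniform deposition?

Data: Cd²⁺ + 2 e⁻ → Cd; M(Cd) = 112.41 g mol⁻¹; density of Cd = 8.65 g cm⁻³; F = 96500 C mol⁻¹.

Q = I·t = 22.80 × 8700.0 = 198400 C; n(e⁻) = 2.056 mol.
n(Cd) = n(e⁻)/2 = 1.028 mol, so m = 1.028 × 112.41 = 115.5 g.
Volume = m/ρ = 115.5 / 8.65 = 13.36 cm³.
Thickness = V/A = 13.36 / 495 = 0.0270 cm = 270 μm.

270 μm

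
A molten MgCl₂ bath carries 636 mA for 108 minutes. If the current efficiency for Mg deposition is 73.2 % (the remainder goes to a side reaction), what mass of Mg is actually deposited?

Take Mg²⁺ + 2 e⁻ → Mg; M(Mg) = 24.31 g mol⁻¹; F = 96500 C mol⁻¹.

0.380 g

Q = I·t = 0.6360 × 6480.0 = 4121 C.
n(e⁻) = 4121/96500 = 0.04271 mol; theoretically n(Mg) = 0.04271/2 = 0.02135 mol, m_theo = 0.5191 g.
At 73.2 % efficiency, m_actual = 0.732 × 0.5191 = 0.380 g.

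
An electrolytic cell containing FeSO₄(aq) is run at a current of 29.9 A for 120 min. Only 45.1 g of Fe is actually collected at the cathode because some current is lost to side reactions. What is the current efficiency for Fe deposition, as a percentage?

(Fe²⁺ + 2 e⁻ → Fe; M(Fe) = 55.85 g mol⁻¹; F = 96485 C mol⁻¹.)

Q = I·t = 29.90 × 7200.0 = 215300 C; n(e⁻) = 215300/96485 = 2.231 mol.
Theoretical n(Fe) = n(e⁻)/2 = 1.116 mol, i.e. m_theo = 1.116 × 55.85 = 62.31 g.
Efficiency = m_actual / m_theo = 45.1 / 62.31 = 72.4 %.

72.4 %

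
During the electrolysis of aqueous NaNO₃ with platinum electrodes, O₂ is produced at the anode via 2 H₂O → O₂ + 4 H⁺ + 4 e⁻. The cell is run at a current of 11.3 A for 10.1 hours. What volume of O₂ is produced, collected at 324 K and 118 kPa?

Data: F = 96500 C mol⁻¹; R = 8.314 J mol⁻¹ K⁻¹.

Q = I·t = 11.30 A × 36360 s = 410900 C.
n(e⁻) = Q/F = 410900 / 96500 = 4.258 mol.
4 electrons are transferred per O₂ molecule, so n(O₂) = 4.258 / 4 = 1.064 mol.
V = nRT/P = (1.064 × 8.314 × 324) / (118 × 10³ Pa) = 0.0243 m³ = 24.3 L.

24.3 L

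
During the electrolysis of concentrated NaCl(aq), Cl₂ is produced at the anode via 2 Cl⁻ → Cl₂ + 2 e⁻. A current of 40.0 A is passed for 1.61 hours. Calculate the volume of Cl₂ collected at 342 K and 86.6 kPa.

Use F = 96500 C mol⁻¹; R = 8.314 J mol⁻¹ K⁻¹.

Q = I·t = 40.00 A × 5796.0 s = 231800 C.
n(e⁻) = Q/F = 231800 / 96500 = 2.402 mol.
2 electrons are transferred per Cl₂ molecule, so n(Cl₂) = 2.402 / 2 = 1.201 mol.
V = nRT/P = (1.201 × 8.314 × 342) / (86.6 × 10³ Pa) = 0.0394 m³ = 39.4 L.

39.4 L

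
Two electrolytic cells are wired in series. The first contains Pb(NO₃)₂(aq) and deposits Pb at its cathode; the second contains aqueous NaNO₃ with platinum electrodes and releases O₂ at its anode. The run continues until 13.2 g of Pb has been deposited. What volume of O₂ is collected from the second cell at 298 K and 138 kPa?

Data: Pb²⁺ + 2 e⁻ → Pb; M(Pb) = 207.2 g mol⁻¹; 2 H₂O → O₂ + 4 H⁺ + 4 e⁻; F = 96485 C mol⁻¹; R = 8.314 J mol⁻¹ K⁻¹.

0.572 L

n(Pb) = 13.2 / 207.2 = 0.06371 mol, so n(e⁻) = 2 × 0.06371 = 0.1274 mol.
The cells are in series, so the same 0.1274 mol of electrons passes through the second cell.
2 H₂O → O₂ + 4 H⁺ + 4 e⁻ — 4 mol e⁻ per mol O₂, so n(O₂) = 0.1274/4 = 0.03185 mol.
V = nRT/P = (0.03185 × 8.314 × 298) / (138 × 10³) = 5.72 × 10⁻⁴ m³ = 0.572 L.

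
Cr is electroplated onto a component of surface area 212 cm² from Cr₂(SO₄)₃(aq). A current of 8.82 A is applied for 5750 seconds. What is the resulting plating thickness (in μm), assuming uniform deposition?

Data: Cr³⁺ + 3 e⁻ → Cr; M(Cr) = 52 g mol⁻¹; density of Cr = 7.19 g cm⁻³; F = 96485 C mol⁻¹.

59.8 μm

Q = I·t = 8.820 × 5750.0 = 50720 C; n(e⁻) = 0.5256 mol.
n(Cr) = n(e⁻)/3 = 0.1752 mol, so m = 0.1752 × 52 = 9.111 g.
Volume = m/ρ = 9.111 / 7.19 = 1.267 cm³.
Thickness = V/A = 1.267 / 212 = 0.00598 cm = 59.8 μm.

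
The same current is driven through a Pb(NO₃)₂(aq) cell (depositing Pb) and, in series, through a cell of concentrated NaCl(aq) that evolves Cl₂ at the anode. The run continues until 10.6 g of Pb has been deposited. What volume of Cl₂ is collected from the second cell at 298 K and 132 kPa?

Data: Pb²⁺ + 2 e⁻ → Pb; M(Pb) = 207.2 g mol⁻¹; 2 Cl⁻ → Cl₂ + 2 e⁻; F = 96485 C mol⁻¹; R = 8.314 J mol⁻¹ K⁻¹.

n(Pb) = 10.6 / 207.2 = 0.05116 mol, so n(e⁻) = 2 × 0.05116 = 0.1023 mol.
The cells are in series, so the same 0.1023 mol of electrons passes through the second cell.
2 Cl⁻ → Cl₂ + 2 e⁻ — 2 mol e⁻ per mol Cl₂, so n(Cl₂) = 0.1023/2 = 0.05116 mol.
V = nRT/P = (0.05116 × 8.314 × 298) / (132 × 10³) = 9.60 × 10⁻⁴ m³ = 0.960 L.

0.960 L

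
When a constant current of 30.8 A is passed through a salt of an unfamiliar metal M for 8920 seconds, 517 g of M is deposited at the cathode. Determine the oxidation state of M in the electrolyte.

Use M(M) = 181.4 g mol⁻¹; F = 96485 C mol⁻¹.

+1

Q = I·t = 30.80 A × 8920.0 s = 274700 C, so n(e⁻) = 274700/96485 = 2.847 mol.
n(M) deposited = 517 / 181.4 = 2.850 mol.
Electrons per atom = n(e⁻)/n(M) = 2.847 / 2.850 = 0.999 ≈ 1, so the ion is M⁺.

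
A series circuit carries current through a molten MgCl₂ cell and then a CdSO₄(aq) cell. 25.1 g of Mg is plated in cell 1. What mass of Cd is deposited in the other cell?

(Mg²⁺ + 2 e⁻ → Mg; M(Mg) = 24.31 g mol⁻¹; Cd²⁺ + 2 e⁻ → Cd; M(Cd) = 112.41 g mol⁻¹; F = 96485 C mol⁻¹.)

116 g

n(Mg) = 25.1 / 24.31 = 1.032 mol.
Since Mg²⁺ + 2 e⁻ → Mg, n(e⁻) passed = 2 × 1.032 = 2.065 mol.
Cells in series carry the same charge, so the same 2.065 mol of electrons passes through cell 2.
Cd²⁺ + 2 e⁻ → Cd, so n(Cd) = 2.065 / 2 = 1.032 mol.
m(Cd) = 1.032 × 112.41 = 116 g.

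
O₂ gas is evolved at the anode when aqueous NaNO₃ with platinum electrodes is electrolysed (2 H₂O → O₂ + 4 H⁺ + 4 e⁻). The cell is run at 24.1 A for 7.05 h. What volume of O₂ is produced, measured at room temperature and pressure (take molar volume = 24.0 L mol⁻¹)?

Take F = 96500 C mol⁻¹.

38.0 L

Q = I·t = 24.10 A × 25380 s = 611700 C.
n(e⁻) = Q/F = 611700 / 96500 = 6.338 mol.
4 electrons are transferred per O₂ molecule, so n(O₂) = 6.338 / 4 = 1.585 mol.
V = n × V_m = 1.585 × 24.0 = 38.0 L.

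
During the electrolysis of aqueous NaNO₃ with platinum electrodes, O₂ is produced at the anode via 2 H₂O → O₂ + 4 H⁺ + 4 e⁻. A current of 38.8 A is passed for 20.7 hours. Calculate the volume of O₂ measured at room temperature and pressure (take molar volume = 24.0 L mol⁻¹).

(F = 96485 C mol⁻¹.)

180 L

Q = I·t = 38.80 A × 74520 s = 2891000 C.
n(e⁻) = Q/F = 2891000 / 96485 = 29.97 mol.
4 electrons are transferred per O₂ molecule, so n(O₂) = 29.97 / 4 = 7.492 mol.
V = n × V_m = 7.492 × 24.0 = 180 L.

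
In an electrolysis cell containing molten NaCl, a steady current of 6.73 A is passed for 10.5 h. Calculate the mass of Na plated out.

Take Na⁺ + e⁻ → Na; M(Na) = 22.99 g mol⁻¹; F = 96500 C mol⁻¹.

Q = I·t = 6.730 A × 37800 s = 254400 C.
n(e⁻) = Q/F = 254400 / 96500 = 2.636 mol.
Na⁺ + e⁻ → Na, so n(Na) = n(e⁻)/1 = 2.636 mol.
m = n·M = 2.636 × 22.99 = 60.6 g.

60.6 g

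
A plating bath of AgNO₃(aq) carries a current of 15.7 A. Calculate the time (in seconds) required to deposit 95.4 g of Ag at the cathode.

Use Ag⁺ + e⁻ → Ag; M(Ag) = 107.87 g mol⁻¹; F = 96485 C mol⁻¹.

n(Ag) = m/M = 95.4 / 107.87 = 0.8844 mol.
Each Ag atom requires 1 electron, so n(e⁻) = 1 × 0.8844 = 0.8844 mol.
Q = n(e⁻)·F = 0.8844 × 96485 = 85330 C.
t = Q/I = 85330 / 15.70 A = 5435 s.

5440 s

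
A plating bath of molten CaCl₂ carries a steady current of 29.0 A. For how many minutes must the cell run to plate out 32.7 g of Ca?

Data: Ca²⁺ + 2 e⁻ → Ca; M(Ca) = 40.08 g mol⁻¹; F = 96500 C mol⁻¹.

90.5 min

n(Ca) = m/M = 32.7 / 40.08 = 0.8159 mol.
Each Ca atom requires 2 electrons, so n(e⁻) = 2 × 0.8159 = 1.632 mol.
Q = n(e⁻)·F = 1.632 × 96500 = 157500 C.
t = Q/I = 157500 / 29.00 A = 5430 s = 90.5 min.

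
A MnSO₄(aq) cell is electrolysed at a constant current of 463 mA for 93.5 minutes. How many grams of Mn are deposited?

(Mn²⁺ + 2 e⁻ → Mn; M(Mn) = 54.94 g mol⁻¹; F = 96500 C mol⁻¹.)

0.739 g

Q = I·t = 0.4630 A × 5610.0 s = 2597 C.
n(e⁻) = Q/F = 2597 / 96500 = 0.02692 mol.
Mn²⁺ + 2 e⁻ → Mn, so n(Mn) = n(e⁻)/2 = 0.01346 mol.
m = n·M = 0.01346 × 54.94 = 0.739 g.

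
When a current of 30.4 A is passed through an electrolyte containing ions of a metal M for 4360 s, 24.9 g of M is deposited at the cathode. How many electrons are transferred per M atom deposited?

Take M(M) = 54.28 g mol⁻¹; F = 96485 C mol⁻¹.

3

Q = I·t = 30.40 A × 4360.0 s = 132500 C, so n(e⁻) = 132500/96485 = 1.374 mol.
n(M) deposited = 24.9 / 54.28 = 0.4587 mol.
Electrons per atom = n(e⁻)/n(M) = 1.374 / 0.4587 = 2.99 ≈ 3, so the ion is M³⁺.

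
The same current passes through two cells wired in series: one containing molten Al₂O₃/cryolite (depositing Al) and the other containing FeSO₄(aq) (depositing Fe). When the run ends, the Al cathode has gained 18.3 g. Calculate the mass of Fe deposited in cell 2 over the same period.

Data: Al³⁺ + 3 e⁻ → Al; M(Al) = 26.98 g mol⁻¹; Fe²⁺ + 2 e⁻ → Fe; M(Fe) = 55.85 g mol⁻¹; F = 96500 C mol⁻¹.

56.8 g

n(Al) = 18.3 / 26.98 = 0.6783 mol.
Since Al³⁺ + 3 e⁻ → Al, n(e⁻) passed = 3 × 0.6783 = 2.035 mol.
Cells in series carry the same charge, so the same 2.035 mol of electrons passes through cell 2.
Fe²⁺ + 2 e⁻ → Fe, so n(Fe) = 2.035 / 2 = 1.017 mol.
m(Fe) = 1.017 × 55.85 = 56.8 g.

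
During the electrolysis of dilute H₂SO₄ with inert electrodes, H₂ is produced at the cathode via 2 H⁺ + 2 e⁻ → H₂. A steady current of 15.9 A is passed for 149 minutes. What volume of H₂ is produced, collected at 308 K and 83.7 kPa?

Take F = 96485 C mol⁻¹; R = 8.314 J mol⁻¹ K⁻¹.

Q = I·t = 15.90 A × 8940.0 s = 142100 C.
n(e⁻) = Q/F = 142100 / 96485 = 1.473 mol.
2 electrons are transferred per H₂ molecule, so n(H₂) = 1.473 / 2 = 0.7366 mol.
V = nRT/P = (0.7366 × 8.314 × 308) / (83.7 × 10³ Pa) = 0.0225 m³ = 22.5 L.

22.5 L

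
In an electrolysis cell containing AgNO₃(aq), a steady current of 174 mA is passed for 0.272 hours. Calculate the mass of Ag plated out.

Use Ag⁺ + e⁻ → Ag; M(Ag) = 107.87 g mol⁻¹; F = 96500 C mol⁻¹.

0.190 g

Q = I·t = 0.1740 A × 979.20 s = 170.4 C.
n(e⁻) = Q/F = 170.4 / 96500 = 0.001766 mol.
Ag⁺ + e⁻ → Ag, so n(Ag) = n(e⁻)/1 = 0.001766 mol.
m = n·M = 0.001766 × 107.87 = 0.190 g.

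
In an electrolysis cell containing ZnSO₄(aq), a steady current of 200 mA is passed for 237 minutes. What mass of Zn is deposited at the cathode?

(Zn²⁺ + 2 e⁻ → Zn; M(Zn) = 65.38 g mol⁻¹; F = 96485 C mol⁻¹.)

0.964 g

Q = I·t = 0.2000 A × 14220 s = 2844 C.
n(e⁻) = Q/F = 2844 / 96485 = 0.02948 mol.
Zn²⁺ + 2 e⁻ → Zn, so n(Zn) = n(e⁻)/2 = 0.01474 mol.
m = n·M = 0.01474 × 65.38 = 0.964 g.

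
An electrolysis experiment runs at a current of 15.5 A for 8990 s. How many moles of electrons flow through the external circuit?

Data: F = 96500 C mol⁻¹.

Q = I·t = 15.50 A × 8990.0 s = 139300 C.
n(e⁻) = Q/F = 139300 / 96500 = 1.44 mol.

1.44 mol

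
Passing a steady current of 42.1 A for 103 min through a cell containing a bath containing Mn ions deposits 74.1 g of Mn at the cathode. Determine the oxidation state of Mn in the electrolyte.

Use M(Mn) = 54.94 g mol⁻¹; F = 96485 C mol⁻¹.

Q = I·t = 42.10 A × 6180.0 s = 260200 C, so n(e⁻) = 260200/96485 = 2.697 mol.
n(Mn) deposited = 74.1 / 54.94 = 1.349 mol.
Electrons per atom = n(e⁻)/n(Mn) = 2.697 / 1.349 = 2.00 ≈ 2, so the ion is Mn²⁺.

+2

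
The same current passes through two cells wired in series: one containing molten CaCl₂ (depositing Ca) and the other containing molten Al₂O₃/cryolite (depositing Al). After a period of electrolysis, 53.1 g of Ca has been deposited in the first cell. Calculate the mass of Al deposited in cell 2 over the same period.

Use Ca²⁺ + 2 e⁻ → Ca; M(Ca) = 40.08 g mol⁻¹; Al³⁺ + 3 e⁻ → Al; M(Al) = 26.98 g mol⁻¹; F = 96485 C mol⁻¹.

n(Ca) = 53.1 / 40.08 = 1.325 mol.
Since Ca²⁺ + 2 e⁻ → Ca, n(e⁻) passed = 2 × 1.325 = 2.650 mol.
Cells in series carry the same charge, so the same 2.650 mol of electrons passes through cell 2.
Al³⁺ + 3 e⁻ → Al, so n(Al) = 2.650 / 3 = 0.8832 mol.
m(Al) = 0.8832 × 26.98 = 23.8 g.

23.8 g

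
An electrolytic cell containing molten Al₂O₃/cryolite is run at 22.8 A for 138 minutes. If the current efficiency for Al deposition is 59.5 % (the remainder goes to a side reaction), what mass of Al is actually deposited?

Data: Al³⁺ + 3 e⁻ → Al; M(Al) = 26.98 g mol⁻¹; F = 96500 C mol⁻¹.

10.5 g

Q = I·t = 22.80 × 8280.0 = 188800 C.
n(e⁻) = 188800/96500 = 1.956 mol; theoretically n(Al) = 1.956/3 = 0.6521 mol, m_theo = 17.59 g.
At 59.5 % efficiency, m_actual = 0.595 × 17.59 = 10.5 g.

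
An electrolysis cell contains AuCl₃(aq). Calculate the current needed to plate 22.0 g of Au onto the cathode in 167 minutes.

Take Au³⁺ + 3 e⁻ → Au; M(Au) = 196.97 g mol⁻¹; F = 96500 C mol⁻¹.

n(Au) = 22.0 / 196.97 = 0.1117 mol.
n(e⁻) = 3 × 0.1117 = 0.3351 mol.
Q = n(e⁻)·F = 0.3351 × 96500 = 32330 C.
I = Q/t = 32330 / 10020 s = 3.23 A.

3.23 A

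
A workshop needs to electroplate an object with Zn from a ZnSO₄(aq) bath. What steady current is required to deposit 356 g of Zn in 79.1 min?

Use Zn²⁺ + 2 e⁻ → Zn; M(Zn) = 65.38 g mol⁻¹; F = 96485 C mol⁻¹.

n(Zn) = 356 / 65.38 = 5.445 mol.
n(e⁻) = 2 × 5.445 = 10.89 mol.
Q = n(e⁻)·F = 10.89 × 96485 = 1051000 C.
I = Q/t = 1051000 / 4746.0 s = 221 A.

221 A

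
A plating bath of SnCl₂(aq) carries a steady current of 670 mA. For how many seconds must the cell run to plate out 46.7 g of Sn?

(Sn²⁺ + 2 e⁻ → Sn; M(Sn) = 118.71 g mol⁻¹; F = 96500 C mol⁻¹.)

1.13 × 10⁵ s

n(Sn) = m/M = 46.7 / 118.71 = 0.3934 mol.
Each Sn atom requires 2 electrons, so n(e⁻) = 2 × 0.3934 = 0.7868 mol.
Q = n(e⁻)·F = 0.7868 × 96500 = 75930 C.
t = Q/I = 75930 / 0.6700 A = 113300 s.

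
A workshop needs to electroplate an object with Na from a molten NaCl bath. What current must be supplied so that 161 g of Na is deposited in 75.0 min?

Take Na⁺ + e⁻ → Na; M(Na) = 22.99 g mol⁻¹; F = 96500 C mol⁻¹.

n(Na) = 161 / 22.99 = 7.003 mol.
n(e⁻) = 1 × 7.003 = 7.003 mol.
Q = n(e⁻)·F = 7.003 × 96500 = 675800 C.
I = Q/t = 675800 / 4500.0 s = 150 A.

150 A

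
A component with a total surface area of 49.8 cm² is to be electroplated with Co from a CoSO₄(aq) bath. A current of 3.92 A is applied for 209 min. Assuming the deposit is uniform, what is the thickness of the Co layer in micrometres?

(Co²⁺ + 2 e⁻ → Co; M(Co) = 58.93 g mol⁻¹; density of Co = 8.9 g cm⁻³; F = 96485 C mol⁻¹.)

Q = I·t = 3.920 × 12540 = 49160 C; n(e⁻) = 0.5095 mol.
n(Co) = n(e⁻)/2 = 0.2547 mol, so m = 0.2547 × 58.93 = 15.01 g.
Volume = m/ρ = 15.01 / 8.9 = 1.687 cm³.
Thickness = V/A = 1.687 / 49.8 = 0.0339 cm = 339 μm.

339 μm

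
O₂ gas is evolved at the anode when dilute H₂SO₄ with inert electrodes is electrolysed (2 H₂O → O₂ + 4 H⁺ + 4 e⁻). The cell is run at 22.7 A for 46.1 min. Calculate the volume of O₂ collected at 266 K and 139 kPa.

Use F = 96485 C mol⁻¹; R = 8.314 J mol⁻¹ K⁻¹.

2.59 L

Q = I·t = 22.70 A × 2766.0 s = 62790 C.
n(e⁻) = Q/F = 62790 / 96485 = 0.6508 mol.
4 electrons are transferred per O₂ molecule, so n(O₂) = 0.6508 / 4 = 0.1627 mol.
V = nRT/P = (0.1627 × 8.314 × 266) / (139 × 10³ Pa) = 0.00259 m³ = 2.59 L.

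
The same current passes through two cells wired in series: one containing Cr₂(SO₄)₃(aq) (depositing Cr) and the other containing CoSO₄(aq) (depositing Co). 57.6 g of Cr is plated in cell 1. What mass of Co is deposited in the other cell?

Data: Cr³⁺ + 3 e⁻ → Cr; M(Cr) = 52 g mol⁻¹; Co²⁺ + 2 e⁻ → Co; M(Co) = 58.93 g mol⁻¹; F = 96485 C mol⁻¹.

n(Cr) = 57.6 / 52 = 1.108 mol.
Since Cr³⁺ + 3 e⁻ → Cr, n(e⁻) passed = 3 × 1.108 = 3.323 mol.
Cells in series carry the same charge, so the same 3.323 mol of electrons passes through cell 2.
Co²⁺ + 2 e⁻ → Co, so n(Co) = 3.323 / 2 = 1.662 mol.
m(Co) = 1.662 × 58.93 = 97.9 g.

97.9 g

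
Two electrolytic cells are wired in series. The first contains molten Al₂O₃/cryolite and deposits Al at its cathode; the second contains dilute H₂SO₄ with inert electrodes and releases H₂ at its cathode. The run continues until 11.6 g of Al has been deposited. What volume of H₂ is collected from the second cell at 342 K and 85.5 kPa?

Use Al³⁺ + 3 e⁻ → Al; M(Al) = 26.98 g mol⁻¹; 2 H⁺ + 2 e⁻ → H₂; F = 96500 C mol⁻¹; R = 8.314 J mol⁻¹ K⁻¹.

n(Al) = 11.6 / 26.98 = 0.4299 mol, so n(e⁻) = 3 × 0.4299 = 1.290 mol.
The cells are in series, so the same 1.290 mol of electrons passes through the second cell.
2 H⁺ + 2 e⁻ → H₂ — 2 mol e⁻ per mol H₂, so n(H₂) = 1.290/2 = 0.6449 mol.
V = nRT/P = (0.6449 × 8.314 × 342) / (85.5 × 10³) = 0.0214 m³ = 21.4 L.

21.4 L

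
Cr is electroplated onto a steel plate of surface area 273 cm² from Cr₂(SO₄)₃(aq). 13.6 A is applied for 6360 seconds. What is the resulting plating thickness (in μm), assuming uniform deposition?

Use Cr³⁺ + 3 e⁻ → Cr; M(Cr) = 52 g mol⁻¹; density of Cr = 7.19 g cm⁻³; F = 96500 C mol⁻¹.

Q = I·t = 13.60 × 6360.0 = 86500 C; n(e⁻) = 0.8963 mol.
n(Cr) = n(e⁻)/3 = 0.2988 mol, so m = 0.2988 × 52 = 15.54 g.
Volume = m/ρ = 15.54 / 7.19 = 2.161 cm³.
Thickness = V/A = 2.161 / 273 = 0.00792 cm = 79.2 μm.

79.2 μm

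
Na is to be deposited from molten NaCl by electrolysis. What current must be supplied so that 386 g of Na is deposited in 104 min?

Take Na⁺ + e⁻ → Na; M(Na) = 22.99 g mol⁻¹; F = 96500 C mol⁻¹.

n(Na) = 386 / 22.99 = 16.79 mol.
n(e⁻) = 1 × 16.79 = 16.79 mol.
Q = n(e⁻)·F = 16.79 × 96500 = 1620000 C.
I = Q/t = 1620000 / 6240.0 s = 260 A.

260 A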